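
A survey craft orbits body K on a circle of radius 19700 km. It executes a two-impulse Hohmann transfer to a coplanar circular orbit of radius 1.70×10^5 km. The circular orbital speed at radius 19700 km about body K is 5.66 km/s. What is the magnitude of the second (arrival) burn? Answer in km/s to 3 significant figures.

Δv₂ = 1.05 km/s

From the circular-orbit relation v² = μ/r at r = 19700 km: μ = v²r = (5.66)² × 19700 = 6.31101×10^5 km³/s².
The Hohmann ellipse has a_t = (r₁ + r₂)/2 = 94850 km.
Circular speed at r = 1.700×10^5 km: v_c = √(μ/r) = 1.927 km/s.
Transfer-orbit speed at the same r (vis-viva, a = a_t): v_t = √[μ(2/r − 1/a_t)] = 0.8781 km/s.
Δv₂ = |v_t − v_c| = |0.8781 − 1.927| = 1.049 km/s.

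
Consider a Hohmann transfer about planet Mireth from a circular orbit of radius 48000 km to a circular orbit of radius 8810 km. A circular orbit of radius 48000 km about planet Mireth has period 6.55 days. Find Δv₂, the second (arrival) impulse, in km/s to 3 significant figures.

Δv₂ = 0.373 km/s

From Kepler's third law T² = 4π²r³/μ at r = 48000 km, T = 6.55 days = 6.55 × 86400 s = 5.6592×10^5 s: μ = 4π²r³/T² = 13632.4 km³/s².
Semi-major axis of the transfer orbit: a_t = (48000 + 8810)/2 = 28405 km.
On the circular orbit at r = 8810 km, v_c = √(μ/r) = 1.2439 km/s.
Transfer-orbit speed at the same r (vis-viva, a = a_t): v_t = √[μ(2/r − 1/a_t)] = 1.6170 km/s.
Δv₂ = |v_t − v_c| = |1.6170 − 1.2439| = 0.3731 km/s.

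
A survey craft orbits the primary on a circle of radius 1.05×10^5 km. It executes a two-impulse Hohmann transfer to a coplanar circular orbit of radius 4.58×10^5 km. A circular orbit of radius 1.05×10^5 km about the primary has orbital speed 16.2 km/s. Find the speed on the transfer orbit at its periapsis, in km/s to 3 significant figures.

v = 20.7 km/s

From the circular-orbit relation v² = μ/r at r = 1.05×10^5 km: μ = v²r = (16.2)² × 1.05×10^5 = 2.75562×10^7 km³/s².
Transfer-ellipse semi-major axis a_t = (r₁ + r₂)/2 = (1.050×10^5 + 4.580×10^5)/2 = 2.815×10^5 km.
At periapsis, r = 1.050×10^5 km.
Applying v² = μ(2/r − 1/a_t): v = 20.66 km/s.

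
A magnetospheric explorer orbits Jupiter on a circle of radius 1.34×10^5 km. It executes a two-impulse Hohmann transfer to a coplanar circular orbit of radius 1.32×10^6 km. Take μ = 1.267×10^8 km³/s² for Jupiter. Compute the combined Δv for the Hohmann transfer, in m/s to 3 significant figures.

Semi-major axis of the transfer orbit: a_t = (1.340×10^5 + 1.320×10^6)/2 = 7.270×10^5 km.
Circular speed at r₁: v₁ = √(μ/r₁) = √(1.267×10^8/1.340×10^5) = 30.749 km/s.
Transfer-orbit speed at r₁ (v² = μ(2/r − 1/a)): v_p = √[μ(2/r₁ − 1/a_t)] = 41.434 km/s.
First burn Δv₁ = |v_p − v₁| = 10.685 km/s.
Circular speed at r₂: v₂ = √(μ/r₂) = 9.797 km/s.
Transfer-orbit speed at r₂: v_a = √[μ(2/r₂ − 1/a_t)] = 4.206 km/s.
Second burn Δv₂ = |v₂ − v_a| = 5.5910 km/s.
Δv = Δv₁ + Δv₂ = 10.685 + 5.5910 = 16.28 km/s.

Δv = 16300 m/s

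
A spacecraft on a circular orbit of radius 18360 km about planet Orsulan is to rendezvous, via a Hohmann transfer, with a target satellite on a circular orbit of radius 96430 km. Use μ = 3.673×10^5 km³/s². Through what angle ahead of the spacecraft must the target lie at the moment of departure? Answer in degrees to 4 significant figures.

Semi-major axis of the transfer orbit: a_t = (18360 + 96430)/2 = 57395 km.
The half-period of the transfer ellipse is t = π√(a_t³/μ) = 71277 s.
Target angular speed ω₂ = √(μ/r₂³) = 2.0239×10^-5 rad/s.
Angle swept by the target during transfer: ω₂·t = 1.4426 rad = 82.65°.
Arrival is 180° from departure on the ellipse, so φ = 180° − 82.65° = 97.35°.

φ = 97.35°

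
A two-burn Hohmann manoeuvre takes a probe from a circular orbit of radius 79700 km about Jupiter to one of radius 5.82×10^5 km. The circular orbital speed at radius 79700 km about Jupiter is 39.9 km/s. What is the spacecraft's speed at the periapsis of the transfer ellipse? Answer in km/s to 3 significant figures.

From the circular-orbit relation v² = μ/r at r = 79700 km: μ = v²r = (39.9)² × 79700 = 1.26883×10^8 km³/s².
Semi-major axis of the transfer orbit: a_t = (79700 + 5.820×10^5)/2 = 3.3085×10^5 km.
The periapsis of the transfer ellipse is at r = 79700 km.
From the vis-viva equation, v = √[μ(2/r − 1/a_t)] = 52.92 km/s.

v = 52.9 km/s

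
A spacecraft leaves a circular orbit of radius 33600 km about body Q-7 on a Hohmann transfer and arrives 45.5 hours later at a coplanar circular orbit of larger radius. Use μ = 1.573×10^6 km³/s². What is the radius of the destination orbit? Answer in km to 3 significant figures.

Transfer time t = 45.5 hours = 1.638×10^5 s, and t = π√(a_t³/μ).
So a_t = (μ t²/π²)^(1/3) = (1.573×10^6 × (1.638×10^5)² / π²)^(1/3) = 1.6231×10^5 km.
Since a_t = (r₁ + r₂)/2, r₂ = 2a_t − r₁ = 2×1.6231×10^5 − 33600 = 2.9102×10^5 km.

r₂ = 2.91×10^5 km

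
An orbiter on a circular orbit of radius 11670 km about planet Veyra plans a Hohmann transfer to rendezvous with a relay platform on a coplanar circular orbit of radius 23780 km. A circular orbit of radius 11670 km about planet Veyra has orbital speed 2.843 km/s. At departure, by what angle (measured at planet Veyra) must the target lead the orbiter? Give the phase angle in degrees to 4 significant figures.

φ = 64.17°

From the circular-orbit relation v² = μ/r at r = 11670 km: μ = v²r = (2.843)² × 11670 = 94324.5 km³/s².
Semi-major axis of the transfer orbit: a_t = (11670 + 23780)/2 = 17725 km.
Transfer time t = π√(a_t³/μ) = 24140 s.
The target's mean motion on its circular orbit is ω₂ = √(μ/r₂³) = 8.375×10^-5 rad/s.
Angle swept by the target during transfer: ω₂·t = 2.0217 rad = 115.83°.
The orbiter traverses 180° on the transfer ellipse, so the target must lead by 180° − 115.83° = 64.17°.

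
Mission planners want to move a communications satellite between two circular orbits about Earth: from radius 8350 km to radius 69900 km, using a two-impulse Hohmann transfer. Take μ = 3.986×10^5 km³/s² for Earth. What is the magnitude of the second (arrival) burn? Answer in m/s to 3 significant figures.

The Hohmann ellipse has a_t = (r₁ + r₂)/2 = 39125 km.
On the circular orbit at r = 69900 km, v_c = √(μ/r) = 2.388 km/s.
Vis-viva on the transfer ellipse at r = 69900 km gives v_t = √[μ(2/r − 1/a_t)] = 1.103 km/s.
Δv₂ = |v_t − v_c| = |1.103 − 2.388| = 1.285 km/s.

Δv₂ = 1280 m/s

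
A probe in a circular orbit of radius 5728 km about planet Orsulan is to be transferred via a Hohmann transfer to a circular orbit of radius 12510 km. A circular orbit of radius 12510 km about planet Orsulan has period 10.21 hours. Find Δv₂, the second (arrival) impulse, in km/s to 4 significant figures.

From Kepler's third law T² = 4π²r³/μ at r = 12510 km, T = 10.21 hours = 10.21 × 3600 s = 36756 s: μ = 4π²r³/T² = 57210.4 km³/s².
Transfer-ellipse semi-major axis a_t = (r₁ + r₂)/2 = (5728 + 12510)/2 = 9119 km.
On the circular orbit at r = 12510 km, v_c = √(μ/r) = 2.1385 km/s.
Transfer-orbit speed at the same r (vis-viva, a = a_t): v_t = √[μ(2/r − 1/a_t)] = 1.6949 km/s.
Δv₂ = |v_t − v_c| = |1.6949 − 2.1385| = 0.4436 km/s.

Δv₂ = 0.4436 km/s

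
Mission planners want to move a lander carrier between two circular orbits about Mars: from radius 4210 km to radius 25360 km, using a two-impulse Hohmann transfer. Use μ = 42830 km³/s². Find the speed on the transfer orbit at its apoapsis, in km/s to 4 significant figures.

Semi-major axis of the transfer orbit: a_t = (4210 + 25360)/2 = 14785 km.
The apoapsis of the transfer ellipse is at r = 25360 km.
Vis-viva: v = √[μ(2/r − 1/a_t)] = √[42830 × (2/25360 − 1/14785)] = 0.6935 km/s.

v = 0.6935 km/s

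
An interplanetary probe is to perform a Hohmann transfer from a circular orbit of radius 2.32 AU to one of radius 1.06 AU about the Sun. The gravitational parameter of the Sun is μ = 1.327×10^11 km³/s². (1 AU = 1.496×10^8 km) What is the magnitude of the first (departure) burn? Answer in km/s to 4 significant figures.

Δv₁ = 4.068 km/s

In km: r₁ = 2.32 × 1.496×10^8 = 3.47072×10^8 km; r₂ = 1.06 × 1.496×10^8 = 1.58576×10^8 km.
Transfer-ellipse semi-major axis a_t = (r₁ + r₂)/2 = (3.47072×10^8 + 1.58576×10^8)/2 = 2.52824×10^8 km.
Circular speed at r = 3.47072×10^8 km: v_c = √(μ/r) = 19.554 km/s.
Vis-viva on the transfer ellipse at r = 3.47072×10^8 km gives v_t = √[μ(2/r − 1/a_t)] = 15.486 km/s.
Δv₁ = |v_t − v_c| = |15.486 − 19.554| = 4.068 km/s.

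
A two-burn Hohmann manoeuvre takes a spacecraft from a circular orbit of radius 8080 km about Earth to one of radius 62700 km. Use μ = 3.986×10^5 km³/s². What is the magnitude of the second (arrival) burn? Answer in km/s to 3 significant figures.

Δv₂ = 1.32 km/s

Semi-major axis of the transfer orbit: a_t = (8080 + 62700)/2 = 35390 km.
Circular speed at r = 62700 km: v_c = √(μ/r) = 2.5214 km/s.
Vis-viva on the transfer ellipse at r = 62700 km gives v_t = √[μ(2/r − 1/a_t)] = 1.2048 km/s.
Δv₂ = |v_t − v_c| = |1.2048 − 2.5214| = 1.317 km/s.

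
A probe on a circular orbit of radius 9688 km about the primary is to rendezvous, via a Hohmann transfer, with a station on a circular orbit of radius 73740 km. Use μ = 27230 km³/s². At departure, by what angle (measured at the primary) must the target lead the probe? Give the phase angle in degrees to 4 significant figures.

Transfer-ellipse semi-major axis a_t = (r₁ + r₂)/2 = (9688 + 73740)/2 = 41714 km.
The half-period of the transfer ellipse is t = π√(a_t³/μ) = 1.62199×10^5 s.
The target's mean motion on its circular orbit is ω₂ = √(μ/r₂³) = 8.24080×10^-6 rad/s.
Angle swept by the target during transfer: ω₂·t = 1.33665 rad = 76.58°.
Arrival is 180° from departure on the ellipse, so φ = 180° − 76.58° = 103.4°.

φ = 103.4°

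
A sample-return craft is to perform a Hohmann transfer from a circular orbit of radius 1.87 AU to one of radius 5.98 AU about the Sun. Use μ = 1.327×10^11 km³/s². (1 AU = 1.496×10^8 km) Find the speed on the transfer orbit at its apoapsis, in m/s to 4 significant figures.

v = 8407 m/s

In km: r₁ = 1.87 × 1.496×10^8 = 2.79752×10^8 km; r₂ = 5.98 × 1.496×10^8 = 8.94608×10^8 km.
Semi-major axis of the transfer orbit: a_t = (2.79752×10^8 + 8.94608×10^8)/2 = 5.8718×10^8 km.
The apoapsis of the transfer ellipse is at r = 8.94608×10^8 km.
Vis-viva: v = √[μ(2/r − 1/a_t)] = √[1.327×10^11 × (2/8.94608×10^8 − 1/5.8718×10^8)] = 8.407 km/s.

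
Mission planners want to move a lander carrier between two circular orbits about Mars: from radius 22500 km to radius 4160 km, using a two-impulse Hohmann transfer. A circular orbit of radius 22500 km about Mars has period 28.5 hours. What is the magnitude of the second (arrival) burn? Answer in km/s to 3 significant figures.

From Kepler's third law T² = 4π²r³/μ at r = 22500 km, T = 28.5 hours = 28.5 × 3600 s = 1.026×10^5 s: μ = 4π²r³/T² = 42718.2 km³/s².
Transfer-ellipse semi-major axis a_t = (r₁ + r₂)/2 = (22500 + 4160)/2 = 13330 km.
Circular speed at r = 4160 km: v_c = √(μ/r) = 3.2045 km/s.
Transfer-orbit speed at the same r (vis-viva, a = a_t): v_t = √[μ(2/r − 1/a_t)] = 4.1633 km/s.
Δv₂ = |v_t − v_c| = |4.1633 − 3.2045| = 0.9588 km/s.

Δv₂ = 0.959 km/s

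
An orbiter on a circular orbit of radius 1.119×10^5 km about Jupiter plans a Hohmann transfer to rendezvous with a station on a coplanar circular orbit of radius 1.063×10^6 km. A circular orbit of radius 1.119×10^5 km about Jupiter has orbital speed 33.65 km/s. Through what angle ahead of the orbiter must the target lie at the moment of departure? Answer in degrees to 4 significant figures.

From the circular-orbit relation v² = μ/r at r = 1.119×10^5 km: μ = v²r = (33.65)² × 1.119×10^5 = 1.26707×10^8 km³/s².
Transfer-ellipse semi-major axis a_t = (r₁ + r₂)/2 = (1.119×10^5 + 1.063×10^6)/2 = 5.8745×10^5 km.
Transfer time t = π√(a_t³/μ) = 1.256626×10^5 s.
Target angular speed ω₂ = √(μ/r₂³) = 1.027070×10^-5 rad/s.
Angle swept by the target during transfer: ω₂·t = 1.29064 rad = 73.948°.
Arrival is 180° from departure on the ellipse, so φ = 180° − 73.948° = 106.1°.

φ = 106.1°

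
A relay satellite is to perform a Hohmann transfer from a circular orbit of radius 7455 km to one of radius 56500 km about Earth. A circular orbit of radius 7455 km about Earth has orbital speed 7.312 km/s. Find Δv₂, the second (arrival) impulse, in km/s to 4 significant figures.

Δv₂ = 1.374 km/s

From the circular-orbit relation v² = μ/r at r = 7455 km: μ = v²r = (7.312)² × 7455 = 3.98584×10^5 km³/s².
Transfer-ellipse semi-major axis a_t = (r₁ + r₂)/2 = (7455 + 56500)/2 = 31977.5 km.
On the circular orbit at r = 56500 km, v_c = √(μ/r) = 2.656 km/s.
Vis-viva on the transfer ellipse at r = 56500 km gives v_t = √[μ(2/r − 1/a_t)] = 1.282 km/s.
Δv₂ = |v_t − v_c| = |1.282 − 2.656| = 1.374 km/s.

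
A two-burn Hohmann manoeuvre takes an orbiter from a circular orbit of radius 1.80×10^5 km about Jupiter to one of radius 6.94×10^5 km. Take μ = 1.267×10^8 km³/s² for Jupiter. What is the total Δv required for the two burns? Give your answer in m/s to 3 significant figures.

Transfer-ellipse semi-major axis a_t = (r₁ + r₂)/2 = (1.800×10^5 + 6.940×10^5)/2 = 4.370×10^5 km.
At r₁ the circular-orbit speed is v₁ = √(μ/r₁) = 26.531 km/s.
Transfer-orbit speed at r₁ (v² = μ(2/r − 1/a)): v_p = √[μ(2/r₁ − 1/a_t)] = 33.434 km/s.
First burn Δv₁ = |v_p − v₁| = 6.903 km/s.
At r₂, v₂ = √(μ/r₂) = 13.512 km/s.
Transfer-orbit speed at r₂: v_a = √[μ(2/r₂ − 1/a_t)] = 8.6717 km/s.
Second burn Δv₂ = |v₂ − v_a| = 4.840 km/s.
Δv = Δv₁ + Δv₂ = 6.903 + 4.840 = 11.74 km/s.

Δv = 11700 m/s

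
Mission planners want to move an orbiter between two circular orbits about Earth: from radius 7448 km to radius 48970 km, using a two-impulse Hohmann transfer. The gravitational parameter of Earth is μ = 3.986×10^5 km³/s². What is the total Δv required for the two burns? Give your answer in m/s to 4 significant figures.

The Hohmann ellipse has a_t = (r₁ + r₂)/2 = 28209 km.
Circular speed at r₁: v₁ = √(μ/r₁) = √(3.986×10^5/7448) = 7.316 km/s.
Transfer-orbit speed at r₁ (v² = μ(2/r − 1/a)): v_p = √[μ(2/r₁ − 1/a_t)] = 9.639 km/s.
First burn Δv₁ = |v_p − v₁| = 2.323 km/s.
At r₂, v₂ = √(μ/r₂) = 2.853 km/s.
Transfer-orbit speed at r₂: v_a = √[μ(2/r₂ − 1/a_t)] = 1.466 km/s.
Second burn Δv₂ = |v₂ − v_a| = 1.387 km/s.
Δv = Δv₁ + Δv₂ = 2.323 + 1.387 = 3.710 km/s.

Δv = 3710 m/s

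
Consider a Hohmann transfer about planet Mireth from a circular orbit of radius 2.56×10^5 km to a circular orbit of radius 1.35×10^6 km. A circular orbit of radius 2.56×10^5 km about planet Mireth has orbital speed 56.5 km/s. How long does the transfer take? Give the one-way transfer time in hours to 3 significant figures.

From the circular-orbit relation v² = μ/r at r = 2.56×10^5 km: μ = v²r = (56.5)² × 2.56×10^5 = 8.17216×10^8 km³/s².
Semi-major axis of the transfer orbit: a_t = (2.560×10^5 + 1.350×10^6)/2 = 8.030×10^5 km.
Half the transfer-orbit period gives t = π√(a_t³/μ) = 79080 s.
Converting: 79080 s ÷ 3600 s/hour = 22.0 hours.

t = 22.0 hours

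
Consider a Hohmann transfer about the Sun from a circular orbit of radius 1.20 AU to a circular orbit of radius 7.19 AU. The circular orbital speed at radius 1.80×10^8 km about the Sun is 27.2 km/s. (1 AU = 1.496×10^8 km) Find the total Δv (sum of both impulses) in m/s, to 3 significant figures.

From the circular-orbit relation v² = μ/r at r = 1.80×10^8 km: μ = v²r = (27.2)² × 1.80×10^8 = 1.33171×10^11 km³/s².
In km: r₁ = 1.20 × 1.496×10^8 = 1.7952×10^8 km; r₂ = 7.19 × 1.496×10^8 = 1.075624×10^9 km.
The Hohmann ellipse has a_t = (r₁ + r₂)/2 = 6.27572×10^8 km.
At r₁ the circular-orbit speed is v₁ = √(μ/r₁) = 27.236 km/s.
Transfer-orbit speed at r₁ (vis-viva equation): v_p = √[μ(2/r₁ − 1/a_t)] = 35.657 km/s.
First burn Δv₁ = |v_p − v₁| = 8.421 km/s.
At r₂, v₂ = √(μ/r₂) = 11.127 km/s.
Transfer-orbit speed at r₂: v_a = √[μ(2/r₂ − 1/a_t)] = 5.9511 km/s.
Second burn Δv₂ = |v₂ − v_a| = 5.176 km/s.
Δv = Δv₁ + Δv₂ = 8.421 + 5.176 = 13.60 km/s.

Δv = 13600 m/s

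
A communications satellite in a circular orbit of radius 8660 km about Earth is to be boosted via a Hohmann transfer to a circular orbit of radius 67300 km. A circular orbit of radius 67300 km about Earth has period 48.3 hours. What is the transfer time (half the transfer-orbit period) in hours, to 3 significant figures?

t = 10.2 hours

From Kepler's third law T² = 4π²r³/μ at r = 67300 km, T = 48.3 hours = 48.3 × 3600 s = 1.7388×10^5 s: μ = 4π²r³/T² = 3.98021×10^5 km³/s².
Semi-major axis of the transfer orbit: a_t = (8660 + 67300)/2 = 37980 km.
By Kepler's third law the transfer-orbit period is T = 2π√(a_t³/μ), so t = T/2 = 36860 s.
Converting: 36860 s ÷ 3600 s/hour = 10.2 hours.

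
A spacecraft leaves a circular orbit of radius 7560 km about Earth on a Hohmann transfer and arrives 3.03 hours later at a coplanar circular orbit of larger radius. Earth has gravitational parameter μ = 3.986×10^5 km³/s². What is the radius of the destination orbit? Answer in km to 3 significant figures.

Transfer time t = 3.03 hours = 10908 s, and t = π√(a_t³/μ).
So a_t = (μ t²/π²)^(1/3) = (3.986×10^5 × (10908)² / π²)^(1/3) = 16875 km.
Since a_t = (r₁ + r₂)/2, r₂ = 2a_t − r₁ = 2×16875 − 7560 = 26190 km.

r₂ = 26200 km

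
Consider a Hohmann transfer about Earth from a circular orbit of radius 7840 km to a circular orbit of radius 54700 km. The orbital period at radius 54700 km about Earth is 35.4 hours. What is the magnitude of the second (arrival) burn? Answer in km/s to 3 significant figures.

From Kepler's third law T² = 4π²r³/μ at r = 54700 km, T = 35.4 hours = 35.4 × 3600 s = 1.2744×10^5 s: μ = 4π²r³/T² = 3.97842×10^5 km³/s².
Semi-major axis of the transfer orbit: a_t = (7840 + 54700)/2 = 31270 km.
Circular speed at r = 54700 km: v_c = √(μ/r) = 2.697 km/s.
Vis-viva on the transfer ellipse at r = 54700 km gives v_t = √[μ(2/r − 1/a_t)] = 1.350 km/s.
Δv₂ = |v_t − v_c| = |1.350 − 2.697| = 1.347 km/s.

Δv₂ = 1.35 km/s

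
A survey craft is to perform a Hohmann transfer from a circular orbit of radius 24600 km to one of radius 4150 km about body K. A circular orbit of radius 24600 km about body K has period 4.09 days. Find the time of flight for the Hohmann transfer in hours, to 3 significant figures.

From Kepler's third law T² = 4π²r³/μ at r = 24600 km, T = 4.09 days = 4.09 × 86400 s = 3.53376×10^5 s: μ = 4π²r³/T² = 4706.42 km³/s².
Semi-major axis of the transfer orbit: a_t = (24600 + 4150)/2 = 14375 km.
Half the transfer-orbit period gives t = π√(a_t³/μ) = 78930 s.
Converting: 78930 s ÷ 3600 s/hour = 21.9 hours.

t = 21.9 hours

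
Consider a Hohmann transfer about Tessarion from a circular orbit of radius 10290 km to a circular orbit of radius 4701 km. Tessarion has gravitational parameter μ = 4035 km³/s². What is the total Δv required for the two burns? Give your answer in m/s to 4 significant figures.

The Hohmann ellipse has a_t = (r₁ + r₂)/2 = 7495.5 km.
At r₁ the circular-orbit speed is v₁ = √(μ/r₁) = 0.62620 km/s.
On the transfer ellipse at r₁, vis-viva gives v_a = √[μ(2/r₁ − 1/a_t)] = 0.49592 km/s.
First burn Δv₁ = |v_a − v₁| = 0.13028 km/s.
Circular speed at r₂: v₂ = √(μ/r₂) = 0.926460 km/s.
Transfer-orbit speed at r₂: v_p = √[μ(2/r₂ − 1/a_t)] = 1.08551 km/s.
Second burn Δv₂ = |v₂ − v_p| = 0.15905 km/s.
Δv = Δv₁ + Δv₂ = 0.13028 + 0.15905 = 0.2893 km/s.

Δv = 289.3 m/s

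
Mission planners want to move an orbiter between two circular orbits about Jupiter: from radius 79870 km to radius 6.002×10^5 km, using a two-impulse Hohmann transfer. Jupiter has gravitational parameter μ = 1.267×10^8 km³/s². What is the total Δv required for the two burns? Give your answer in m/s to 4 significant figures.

Transfer-ellipse semi-major axis a_t = (r₁ + r₂)/2 = (79870 + 6.002×10^5)/2 = 3.40035×10^5 km.
Circular speed at r₁: v₁ = √(μ/r₁) = √(1.267×10^8/79870) = 39.8287 km/s.
On the transfer ellipse at r₁, vis-viva gives v_p = √[μ(2/r₁ − 1/a_t)] = 52.9155 km/s.
First burn Δv₁ = |v_p − v₁| = 13.087 km/s.
Circular speed at r₂: v₂ = √(μ/r₂) = 14.5292 km/s.
Transfer-orbit speed at r₂: v_a = √[μ(2/r₂ − 1/a_t)] = 7.04158 km/s.
Second burn Δv₂ = |v₂ − v_a| = 7.4876 km/s.
Δv = Δv₁ + Δv₂ = 13.087 + 7.4876 = 20.57 km/s.

Δv = 20570 m/s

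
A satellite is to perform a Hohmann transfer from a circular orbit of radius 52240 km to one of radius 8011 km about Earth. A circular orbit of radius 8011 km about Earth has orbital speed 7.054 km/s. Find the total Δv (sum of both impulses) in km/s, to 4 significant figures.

Δv = 3.573 km/s

From the circular-orbit relation v² = μ/r at r = 8011 km: μ = v²r = (7.054)² × 8011 = 3.98619×10^5 km³/s².
Transfer-ellipse semi-major axis a_t = (r₁ + r₂)/2 = (52240 + 8011)/2 = 30125.5 km.
At r₁ the circular-orbit speed is v₁ = √(μ/r₁) = 2.762 km/s.
Transfer-orbit speed at r₁ (vis-viva equation): v_a = √[μ(2/r₁ − 1/a_t)] = 1.424 km/s.
First burn Δv₁ = |v_a − v₁| = 1.338 km/s.
At r₂, v₂ = √(μ/r₂) = 7.054 km/s.
Transfer-orbit speed at r₂: v_p = √[μ(2/r₂ − 1/a_t)] = 9.289 km/s.
Second burn Δv₂ = |v₂ − v_p| = 2.235 km/s.
Total Δv = Δv₁ + Δv₂ = 3.573 km/s.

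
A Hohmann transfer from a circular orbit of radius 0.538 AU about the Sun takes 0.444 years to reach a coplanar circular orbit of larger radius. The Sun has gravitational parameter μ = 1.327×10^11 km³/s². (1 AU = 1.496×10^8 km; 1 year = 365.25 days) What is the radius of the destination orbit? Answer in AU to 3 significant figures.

In km: r₁ = 0.538 × 1.496×10^8 = 8.04848×10^7 km.
Transfer time t = 0.444 years × 365.25 × 86400 s = 1.40115744×10^7 s, and t = π√(a_t³/μ).
So a_t = (μ t²/π²)^(1/3) = (1.327×10^11 × (1.40115744×10^7)² / π²)^(1/3) = 1.3820×10^8 km.
Since a_t = (r₁ + r₂)/2, r₂ = 2a_t − r₁ = 2×1.3820×10^8 − 8.04848×10^7 = 1.959152×10^8 km.
In AU: r₂ = 1.959152×10^8 / 1.496×10^8 = 1.31 AU.

r₂ = 1.31 AU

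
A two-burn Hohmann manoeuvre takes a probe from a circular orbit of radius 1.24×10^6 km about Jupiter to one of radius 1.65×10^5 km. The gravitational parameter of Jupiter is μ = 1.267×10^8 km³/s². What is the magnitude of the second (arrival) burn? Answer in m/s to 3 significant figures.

Δv₂ = 9110 m/s

Transfer-ellipse semi-major axis a_t = (r₁ + r₂)/2 = (1.240×10^6 + 1.650×10^5)/2 = 7.025×10^5 km.
Circular speed at r = 1.650×10^5 km: v_c = √(μ/r) = 27.711 km/s.
Vis-viva on the transfer ellipse at r = 1.650×10^5 km gives v_t = √[μ(2/r − 1/a_t)] = 36.816 km/s.
Δv₂ = |v_t − v_c| = |36.816 − 27.711| = 9.105 km/s.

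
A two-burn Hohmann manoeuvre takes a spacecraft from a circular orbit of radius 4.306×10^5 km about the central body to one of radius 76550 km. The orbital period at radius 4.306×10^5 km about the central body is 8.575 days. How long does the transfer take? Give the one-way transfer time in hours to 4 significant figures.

t = 46.50 hours

From Kepler's third law T² = 4π²r³/μ at r = 4.306×10^5 km, T = 8.575 days = 8.575 × 86400 s = 7.4088×10^5 s: μ = 4π²r³/T² = 5.74230×10^6 km³/s².
Semi-major axis of the transfer orbit: a_t = (4.306×10^5 + 76550)/2 = 2.53575×10^5 km.
Transfer time t = π√(a_t³/μ) = π√((2.53575×10^5)³ / 5.74230×10^6) = 1.674×10^5 s.
Converting: 1.674×10^5 s ÷ 3600 s/hour = 46.50 hours.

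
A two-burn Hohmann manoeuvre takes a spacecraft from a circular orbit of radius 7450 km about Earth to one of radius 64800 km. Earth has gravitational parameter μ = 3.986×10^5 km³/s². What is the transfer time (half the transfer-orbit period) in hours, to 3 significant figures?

t = 9.49 hours

The Hohmann ellipse has a_t = (r₁ + r₂)/2 = 36125 km.
Transfer time t = π√(a_t³/μ) = π√((36125)³ / 3.986×10^5) = 34170 s.
Converting: 34170 s ÷ 3600 s/hour = 9.49 hours.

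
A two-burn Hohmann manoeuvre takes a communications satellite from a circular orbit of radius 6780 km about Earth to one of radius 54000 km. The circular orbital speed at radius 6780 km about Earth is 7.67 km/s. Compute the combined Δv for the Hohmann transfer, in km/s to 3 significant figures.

From the circular-orbit relation v² = μ/r at r = 6780 km: μ = v²r = (7.67)² × 6780 = 3.98860×10^5 km³/s².
Semi-major axis of the transfer orbit: a_t = (6780 + 54000)/2 = 30390 km.
At r₁ the circular-orbit speed is v₁ = √(μ/r₁) = 7.6700 km/s.
On the transfer ellipse at r₁, vis-viva gives v_p = √[μ(2/r₁ − 1/a_t)] = 10.224 km/s.
First burn Δv₁ = |v_p − v₁| = 2.554 km/s.
Circular speed at r₂: v₂ = √(μ/r₂) = 2.718 km/s.
Transfer-orbit speed at r₂: v_a = √[μ(2/r₂ − 1/a_t)] = 1.284 km/s.
Second burn Δv₂ = |v₂ − v_a| = 1.434 km/s.
Δv = Δv₁ + Δv₂ = 2.554 + 1.434 = 3.988 km/s.

Δv = 3.99 km/s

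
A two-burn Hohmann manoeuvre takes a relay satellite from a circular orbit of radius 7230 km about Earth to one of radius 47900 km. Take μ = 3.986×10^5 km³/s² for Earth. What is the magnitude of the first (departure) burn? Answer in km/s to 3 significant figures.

Transfer-ellipse semi-major axis a_t = (r₁ + r₂)/2 = (7230 + 47900)/2 = 27565 km.
On the circular orbit at r = 7230 km, v_c = √(μ/r) = 7.425 km/s.
Vis-viva on the transfer ellipse at r = 7230 km gives v_t = √[μ(2/r − 1/a_t)] = 9.788 km/s.
Δv₁ = |v_t − v_c| = |9.788 − 7.425| = 2.363 km/s.

Δv₁ = 2.36 km/s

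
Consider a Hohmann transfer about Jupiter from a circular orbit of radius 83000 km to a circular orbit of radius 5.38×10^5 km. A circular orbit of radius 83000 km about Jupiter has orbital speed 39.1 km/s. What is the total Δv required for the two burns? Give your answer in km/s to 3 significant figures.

From the circular-orbit relation v² = μ/r at r = 83000 km: μ = v²r = (39.1)² × 83000 = 1.26891×10^8 km³/s².
Semi-major axis of the transfer orbit: a_t = (83000 + 5.380×10^5)/2 = 3.105×10^5 km.
Circular speed at r₁: v₁ = √(μ/r₁) = √(1.26891×10^8/83000) = 39.10 km/s.
Transfer-orbit speed at r₁ (vis-viva): v_p = √[μ(2/r₁ − 1/a_t)] = 51.47 km/s.
First burn Δv₁ = |v_p − v₁| = 12.37 km/s.
Circular speed at r₂: v₂ = √(μ/r₂) = 15.3576 km/s.
Transfer-orbit speed at r₂: v_a = √[μ(2/r₂ − 1/a_t)] = 7.94023 km/s.
Second burn Δv₂ = |v₂ − v_a| = 7.417 km/s.
Total Δv = Δv₁ + Δv₂ = 19.79 km/s.

Δv = 19.8 km/s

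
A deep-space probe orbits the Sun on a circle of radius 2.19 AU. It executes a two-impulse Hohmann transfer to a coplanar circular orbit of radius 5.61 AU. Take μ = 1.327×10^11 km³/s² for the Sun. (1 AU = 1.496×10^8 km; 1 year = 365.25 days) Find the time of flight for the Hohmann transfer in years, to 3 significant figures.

t = 3.85 years

In km: r₁ = 2.19 × 1.496×10^8 = 3.27624×10^8 km; r₂ = 5.61 × 1.496×10^8 = 8.39256×10^8 km.
The Hohmann ellipse has a_t = (r₁ + r₂)/2 = 5.8344×10^8 km.
Half the transfer-orbit period gives t = π√(a_t³/μ) = 1.215×10^8 s.
Converting: 1.215×10^8 s ÷ 3.15576×10^7 s/year (365.25 × 86400) = 3.85 years.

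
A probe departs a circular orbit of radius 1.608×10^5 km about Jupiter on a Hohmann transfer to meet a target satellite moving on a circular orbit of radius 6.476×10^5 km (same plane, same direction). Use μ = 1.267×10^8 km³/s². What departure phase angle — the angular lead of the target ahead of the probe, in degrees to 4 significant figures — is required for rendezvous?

The Hohmann ellipse has a_t = (r₁ + r₂)/2 = 4.042×10^5 km.
The half-period of the transfer ellipse is t = π√(a_t³/μ) = 71723 s.
Target angular speed ω₂ = √(μ/r₂³) = 2.1599×10^-5 rad/s.
Angle swept by the target during transfer: ω₂·t = 1.5491 rad = 88.76°.
The probe traverses 180° on the transfer ellipse, so the target must lead by 180° − 88.76° = 91.24°.

φ = 91.24°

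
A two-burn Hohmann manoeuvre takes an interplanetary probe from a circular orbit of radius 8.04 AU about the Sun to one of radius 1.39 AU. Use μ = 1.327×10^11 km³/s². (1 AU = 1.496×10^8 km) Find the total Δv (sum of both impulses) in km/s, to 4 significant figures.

In km: r₁ = 8.04 × 1.496×10^8 = 1.202784×10^9 km; r₂ = 1.39 × 1.496×10^8 = 2.07944×10^8 km.
Transfer-ellipse semi-major axis a_t = (r₁ + r₂)/2 = (1.202784×10^9 + 2.07944×10^8)/2 = 7.05364×10^8 km.
At r₁ the circular-orbit speed is v₁ = √(μ/r₁) = 10.504 km/s.
On the transfer ellipse at r₁, vis-viva equation gives v_a = √[μ(2/r₁ − 1/a_t)] = 5.7031 km/s.
First burn Δv₁ = |v_a − v₁| = 4.801 km/s.
Circular speed at r₂: v₂ = √(μ/r₂) = 25.262 km/s.
Transfer-orbit speed at r₂: v_p = √[μ(2/r₂ − 1/a_t)] = 32.988 km/s.
Second burn Δv₂ = |v₂ − v_p| = 7.726 km/s.
Δv = Δv₁ + Δv₂ = 4.801 + 7.726 = 12.53 km/s.

Δv = 12.53 km/s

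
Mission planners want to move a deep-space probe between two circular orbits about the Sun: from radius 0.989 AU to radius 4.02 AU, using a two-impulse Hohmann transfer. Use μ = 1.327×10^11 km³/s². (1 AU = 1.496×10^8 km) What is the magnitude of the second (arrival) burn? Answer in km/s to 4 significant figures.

In km: r₁ = 0.989 × 1.496×10^8 = 1.479544×10^8 km; r₂ = 4.02 × 1.496×10^8 = 6.01392×10^8 km.
The Hohmann ellipse has a_t = (r₁ + r₂)/2 = 3.746732×10^8 km.
Circular speed at r = 6.01392×10^8 km: v_c = √(μ/r) = 14.8545 km/s.
Vis-viva on the transfer ellipse at r = 6.01392×10^8 km gives v_t = √[μ(2/r − 1/a_t)] = 9.33457 km/s.
Δv₂ = |v_t − v_c| = |9.33457 − 14.8545| = 5.520 km/s.

Δv₂ = 5.520 km/s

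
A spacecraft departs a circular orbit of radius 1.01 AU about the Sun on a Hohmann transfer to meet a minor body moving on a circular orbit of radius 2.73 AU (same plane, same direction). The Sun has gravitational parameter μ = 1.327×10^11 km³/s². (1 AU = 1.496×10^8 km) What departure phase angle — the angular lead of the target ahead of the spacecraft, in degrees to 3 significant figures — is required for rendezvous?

In km: r₁ = 1.01 × 1.496×10^8 = 1.51096×10^8 km; r₂ = 2.73 × 1.496×10^8 = 4.08408×10^8 km.
Semi-major axis of the transfer orbit: a_t = (1.51096×10^8 + 4.08408×10^8)/2 = 2.79752×10^8 km.
Transfer time t = π√(a_t³/μ) = 4.035×10^7 s.
Target angular speed ω₂ = √(μ/r₂³) = 4.414×10^-8 rad/s.
Angle swept by the target during transfer: ω₂·t = 1.781 rad = 102.0°.
Arrival is 180° from departure on the ellipse, so φ = 180° − 102.0° = 78.0°.

φ = 78.0°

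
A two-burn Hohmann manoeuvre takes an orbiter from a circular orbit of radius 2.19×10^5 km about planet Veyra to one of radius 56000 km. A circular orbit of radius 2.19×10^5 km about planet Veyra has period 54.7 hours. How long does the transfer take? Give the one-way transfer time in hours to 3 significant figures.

t = 13.6 hours

From Kepler's third law T² = 4π²r³/μ at r = 2.19×10^5 km, T = 54.7 hours = 54.7 × 3600 s = 1.9692×10^5 s: μ = 4π²r³/T² = 1.06933×10^7 km³/s².
Semi-major axis of the transfer orbit: a_t = (2.190×10^5 + 56000)/2 = 1.375×10^5 km.
By Kepler's third law the transfer-orbit period is T = 2π√(a_t³/μ), so t = T/2 = 48980 s.
Converting: 48980 s ÷ 3600 s/hour = 13.6 hours.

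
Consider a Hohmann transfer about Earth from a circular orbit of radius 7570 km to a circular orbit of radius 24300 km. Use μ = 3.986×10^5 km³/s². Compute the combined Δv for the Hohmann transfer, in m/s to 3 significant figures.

Δv = 2960 m/s

The Hohmann ellipse has a_t = (r₁ + r₂)/2 = 15935 km.
At r₁ the circular-orbit speed is v₁ = √(μ/r₁) = 7.2564 km/s.
Transfer-orbit speed at r₁ (vis-viva equation): v_p = √[μ(2/r₁ − 1/a_t)] = 8.9608 km/s.
First burn Δv₁ = |v_p − v₁| = 1.704 km/s.
At r₂, v₂ = √(μ/r₂) = 4.050 km/s.
Transfer-orbit speed at r₂: v_a = √[μ(2/r₂ − 1/a_t)] = 2.791 km/s.
Second burn Δv₂ = |v₂ − v_a| = 1.259 km/s.
Total Δv = Δv₁ + Δv₂ = 2.963 km/s.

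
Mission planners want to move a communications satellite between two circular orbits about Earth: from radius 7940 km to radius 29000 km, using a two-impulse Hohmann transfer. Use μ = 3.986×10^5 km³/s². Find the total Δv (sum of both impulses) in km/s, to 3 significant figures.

Δv = 3.07 km/s

Transfer-ellipse semi-major axis a_t = (r₁ + r₂)/2 = (7940 + 29000)/2 = 18470 km.
Circular speed at r₁: v₁ = √(μ/r₁) = √(3.986×10^5/7940) = 7.085302 km/s.
Transfer-orbit speed at r₁ (vis-viva equation): v_p = √[μ(2/r₁ − 1/a_t)] = 8.878180 km/s.
First burn Δv₁ = |v_p − v₁| = 1.792878 km/s.
At r₂, v₂ = √(μ/r₂) = 3.7074017 km/s.
Transfer-orbit speed at r₂: v_a = √[μ(2/r₂ − 1/a_t)] = 2.4307845 km/s.
Second burn Δv₂ = |v₂ − v_a| = 1.276617 km/s.
Δv = Δv₁ + Δv₂ = 1.792878 + 1.276617 = 3.069 km/s.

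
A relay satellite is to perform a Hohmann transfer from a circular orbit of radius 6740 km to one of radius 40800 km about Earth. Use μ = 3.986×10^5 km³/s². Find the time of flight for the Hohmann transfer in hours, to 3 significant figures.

t = 5.07 hours

The Hohmann ellipse has a_t = (r₁ + r₂)/2 = 23770 km.
Half the transfer-orbit period gives t = π√(a_t³/μ) = 18240 s.
Converting: 18240 s ÷ 3600 s/hour = 5.07 hours.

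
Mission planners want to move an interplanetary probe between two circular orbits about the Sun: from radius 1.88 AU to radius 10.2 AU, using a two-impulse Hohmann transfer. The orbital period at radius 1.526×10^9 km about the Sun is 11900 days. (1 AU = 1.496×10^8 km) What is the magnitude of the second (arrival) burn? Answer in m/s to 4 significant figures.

From Kepler's third law T² = 4π²r³/μ at r = 1.526×10^9 km, T = 11900 days = 11900 × 86400 s = 1.02816×10^9 s: μ = 4π²r³/T² = 1.32709×10^11 km³/s².
In km: r₁ = 1.88 × 1.496×10^8 = 2.81248×10^8 km; r₂ = 10.2 × 1.496×10^8 = 1.52592×10^9 km.
The Hohmann ellipse has a_t = (r₁ + r₂)/2 = 9.03584×10^8 km.
Circular speed at r = 1.52592×10^9 km: v_c = √(μ/r) = 9.326 km/s.
Transfer-orbit speed at the same r (vis-viva, a = a_t): v_t = √[μ(2/r − 1/a_t)] = 5.203 km/s.
Δv₂ = |v_t − v_c| = |5.203 − 9.326| = 4.123 km/s.

Δv₂ = 4123 m/s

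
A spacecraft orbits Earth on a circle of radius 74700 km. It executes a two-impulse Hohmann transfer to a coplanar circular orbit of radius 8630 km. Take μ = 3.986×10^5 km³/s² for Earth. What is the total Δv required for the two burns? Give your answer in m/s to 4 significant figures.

Δv = 3562 m/s

The Hohmann ellipse has a_t = (r₁ + r₂)/2 = 41665 km.
Circular speed at r₁: v₁ = √(μ/r₁) = √(3.986×10^5/74700) = 2.30998 km/s.
On the transfer ellipse at r₁, v² = μ(2/r − 1/a) gives v_a = √[μ(2/r₁ − 1/a_t)] = 1.05130 km/s.
First burn Δv₁ = |v_a − v₁| = 1.25868 km/s.
Circular speed at r₂: v₂ = √(μ/r₂) = 6.796155 km/s.
Transfer-orbit speed at r₂: v_p = √[μ(2/r₂ − 1/a_t)] = 9.099926 km/s.
Second burn Δv₂ = |v₂ − v_p| = 2.30377 km/s.
Total Δv = Δv₁ + Δv₂ = 3.562 km/s.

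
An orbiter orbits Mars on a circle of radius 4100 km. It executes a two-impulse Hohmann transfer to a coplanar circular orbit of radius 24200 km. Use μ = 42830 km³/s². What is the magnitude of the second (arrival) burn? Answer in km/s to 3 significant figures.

Transfer-ellipse semi-major axis a_t = (r₁ + r₂)/2 = (4100 + 24200)/2 = 14150 km.
On the circular orbit at r = 24200 km, v_c = √(μ/r) = 1.33035 km/s.
Vis-viva on the transfer ellipse at r = 24200 km gives v_t = √[μ(2/r − 1/a_t)] = 0.716111 km/s.
Δv₂ = |v_t − v_c| = |0.716111 − 1.33035| = 0.6142 km/s.

Δv₂ = 0.614 km/s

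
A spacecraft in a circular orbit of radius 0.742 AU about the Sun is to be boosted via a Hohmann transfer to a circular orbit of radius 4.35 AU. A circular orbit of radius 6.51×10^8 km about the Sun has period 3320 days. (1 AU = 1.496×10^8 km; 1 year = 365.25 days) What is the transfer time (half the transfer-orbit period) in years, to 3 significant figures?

t = 2.03 years

From Kepler's third law T² = 4π²r³/μ at r = 6.51×10^8 km, T = 3320 days = 3320 × 86400 s = 2.86848×10^8 s: μ = 4π²r³/T² = 1.32373×10^11 km³/s².
In km: r₁ = 0.742 × 1.496×10^8 = 1.110032×10^8 km; r₂ = 4.35 × 1.496×10^8 = 6.5076×10^8 km.
Transfer-ellipse semi-major axis a_t = (r₁ + r₂)/2 = (1.110032×10^8 + 6.5076×10^8)/2 = 3.808816×10^8 km.
Half the transfer-orbit period gives t = π√(a_t³/μ) = 6.419×10^7 s.
Converting: 6.419×10^7 s ÷ 3.15576×10^7 s/year (365.25 × 86400) = 2.03 years.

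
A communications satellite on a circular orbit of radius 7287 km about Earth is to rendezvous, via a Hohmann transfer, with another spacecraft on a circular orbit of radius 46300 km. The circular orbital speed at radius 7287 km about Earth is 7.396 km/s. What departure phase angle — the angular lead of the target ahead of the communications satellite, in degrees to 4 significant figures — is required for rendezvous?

From the circular-orbit relation v² = μ/r at r = 7287 km: μ = v²r = (7.396)² × 7287 = 3.98605×10^5 km³/s².
Transfer-ellipse semi-major axis a_t = (r₁ + r₂)/2 = (7287 + 46300)/2 = 26793.5 km.
The half-period of the transfer ellipse is t = π√(a_t³/μ) = 21820 s.
The target's mean motion on its circular orbit is ω₂ = √(μ/r₂³) = 6.337×10^-5 rad/s.
Angle swept by the target during transfer: ω₂·t = 1.383 rad = 79.24°.
The communications satellite traverses 180° on the transfer ellipse, so the target must lead by 180° − 79.24° = 100.8°.

φ = 100.8°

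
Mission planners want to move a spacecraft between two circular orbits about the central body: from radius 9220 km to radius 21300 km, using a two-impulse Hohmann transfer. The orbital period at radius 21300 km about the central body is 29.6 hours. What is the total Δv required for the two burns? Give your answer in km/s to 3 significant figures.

Δv = 0.626 km/s

From Kepler's third law T² = 4π²r³/μ at r = 21300 km, T = 29.6 hours = 29.6 × 3600 s = 1.0656×10^5 s: μ = 4π²r³/T² = 33597.7 km³/s².
The Hohmann ellipse has a_t = (r₁ + r₂)/2 = 15260 km.
Circular speed at r₁: v₁ = √(μ/r₁) = √(33597.7/9220) = 1.9089 km/s.
On the transfer ellipse at r₁, vis-viva equation gives v_p = √[μ(2/r₁ − 1/a_t)] = 2.2553 km/s.
First burn Δv₁ = |v_p − v₁| = 0.3464 km/s.
Circular speed at r₂: v₂ = √(μ/r₂) = 1.2559 km/s.
Transfer-orbit speed at r₂: v_a = √[μ(2/r₂ − 1/a_t)] = 0.97623 km/s.
Second burn Δv₂ = |v₂ − v_a| = 0.2797 km/s.
Total Δv = Δv₁ + Δv₂ = 0.6261 km/s.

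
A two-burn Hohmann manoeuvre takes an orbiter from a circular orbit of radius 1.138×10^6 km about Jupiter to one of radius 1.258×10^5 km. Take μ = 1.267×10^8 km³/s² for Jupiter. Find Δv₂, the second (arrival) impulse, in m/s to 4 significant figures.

Transfer-ellipse semi-major axis a_t = (r₁ + r₂)/2 = (1.138×10^6 + 1.258×10^5)/2 = 6.319×10^5 km.
On the circular orbit at r = 1.258×10^5 km, v_c = √(μ/r) = 31.74 km/s.
Vis-viva on the transfer ellipse at r = 1.258×10^5 km gives v_t = √[μ(2/r − 1/a_t)] = 42.59 km/s.
Δv₂ = |v_t − v_c| = |42.59 − 31.74| = 10.85 km/s.

Δv₂ = 10850 m/s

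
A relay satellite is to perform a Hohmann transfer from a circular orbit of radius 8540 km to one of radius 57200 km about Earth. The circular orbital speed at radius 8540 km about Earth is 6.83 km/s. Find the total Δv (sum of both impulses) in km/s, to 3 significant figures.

Δv = 3.47 km/s

From the circular-orbit relation v² = μ/r at r = 8540 km: μ = v²r = (6.83)² × 8540 = 3.98382×10^5 km³/s².
The Hohmann ellipse has a_t = (r₁ + r₂)/2 = 32870 km.
Circular speed at r₁: v₁ = √(μ/r₁) = √(3.98382×10^5/8540) = 6.830 km/s.
Transfer-orbit speed at r₁ (vis-viva): v_p = √[μ(2/r₁ − 1/a_t)] = 9.010 km/s.
First burn Δv₁ = |v_p − v₁| = 2.180 km/s.
Circular speed at r₂: v₂ = √(μ/r₂) = 2.639 km/s.
Transfer-orbit speed at r₂: v_a = √[μ(2/r₂ − 1/a_t)] = 1.345 km/s.
Second burn Δv₂ = |v₂ − v_a| = 1.294 km/s.
Total Δv = Δv₁ + Δv₂ = 3.474 km/s.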